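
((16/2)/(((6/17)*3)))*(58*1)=3944/9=438.22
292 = 292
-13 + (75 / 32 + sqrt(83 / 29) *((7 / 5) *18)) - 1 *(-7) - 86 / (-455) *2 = -47731 / 14560 + 126 *sqrt(2407) / 145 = 39.35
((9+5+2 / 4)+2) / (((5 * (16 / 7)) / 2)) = 231 / 80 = 2.89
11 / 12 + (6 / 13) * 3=359 / 156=2.30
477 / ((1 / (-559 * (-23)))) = 6132789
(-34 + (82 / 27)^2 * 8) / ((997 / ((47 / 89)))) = 1363282 / 64686357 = 0.02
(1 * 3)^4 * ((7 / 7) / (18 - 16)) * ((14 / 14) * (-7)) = -567 / 2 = -283.50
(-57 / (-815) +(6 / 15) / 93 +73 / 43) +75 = 250213871 / 3259185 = 76.77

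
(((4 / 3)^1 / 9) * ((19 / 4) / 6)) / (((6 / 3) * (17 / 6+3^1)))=19 / 1890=0.01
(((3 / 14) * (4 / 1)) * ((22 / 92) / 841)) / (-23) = -33 / 3114223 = -0.00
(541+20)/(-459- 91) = -51/50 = -1.02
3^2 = 9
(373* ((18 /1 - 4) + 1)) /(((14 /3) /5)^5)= 4248703125 /537824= 7899.80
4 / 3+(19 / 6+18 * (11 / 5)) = 441 / 10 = 44.10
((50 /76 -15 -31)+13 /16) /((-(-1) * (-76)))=13537 /23104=0.59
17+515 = 532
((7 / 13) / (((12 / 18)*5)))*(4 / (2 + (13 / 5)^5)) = 26250 / 4908059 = 0.01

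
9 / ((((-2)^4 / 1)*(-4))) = -9 / 64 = -0.14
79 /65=1.22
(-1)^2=1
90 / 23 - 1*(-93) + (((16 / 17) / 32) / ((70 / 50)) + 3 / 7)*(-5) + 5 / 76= 19705171 / 208012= 94.73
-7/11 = -0.64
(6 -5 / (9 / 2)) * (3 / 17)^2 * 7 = 308 / 289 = 1.07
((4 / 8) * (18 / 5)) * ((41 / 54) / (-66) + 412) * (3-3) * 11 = 0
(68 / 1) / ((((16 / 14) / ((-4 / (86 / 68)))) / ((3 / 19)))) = -24276 / 817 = -29.71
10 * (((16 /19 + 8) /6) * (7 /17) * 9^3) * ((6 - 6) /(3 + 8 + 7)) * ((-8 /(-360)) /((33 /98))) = 0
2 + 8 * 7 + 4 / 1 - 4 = 58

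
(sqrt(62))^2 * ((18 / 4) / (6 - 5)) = 279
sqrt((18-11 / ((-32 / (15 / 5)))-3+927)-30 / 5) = sqrt(59970) / 8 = 30.61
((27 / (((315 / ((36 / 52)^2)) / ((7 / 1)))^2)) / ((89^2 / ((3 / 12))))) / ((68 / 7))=15309 / 1538375430800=0.00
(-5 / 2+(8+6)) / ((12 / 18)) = 17.25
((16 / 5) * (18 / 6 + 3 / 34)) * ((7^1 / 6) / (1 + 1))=98 / 17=5.76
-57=-57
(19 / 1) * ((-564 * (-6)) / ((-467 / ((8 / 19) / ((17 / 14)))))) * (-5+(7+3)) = -1895040 / 7939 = -238.70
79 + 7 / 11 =876 / 11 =79.64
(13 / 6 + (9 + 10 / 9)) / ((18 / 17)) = 3757 / 324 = 11.60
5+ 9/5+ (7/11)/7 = 379/55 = 6.89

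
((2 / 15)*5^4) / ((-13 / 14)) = -3500 / 39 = -89.74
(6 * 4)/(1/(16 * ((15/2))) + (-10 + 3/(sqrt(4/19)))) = -3453120/822001-518400 * sqrt(19)/822001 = -6.95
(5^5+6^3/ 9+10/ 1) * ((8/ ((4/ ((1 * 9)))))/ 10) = 28431/ 5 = 5686.20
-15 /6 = -5 /2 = -2.50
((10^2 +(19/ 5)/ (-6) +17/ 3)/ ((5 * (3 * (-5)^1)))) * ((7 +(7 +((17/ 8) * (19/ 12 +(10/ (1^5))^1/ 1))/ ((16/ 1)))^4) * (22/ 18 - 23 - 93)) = 96425855157078831866071/ 112717121716224000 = 855467.68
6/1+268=274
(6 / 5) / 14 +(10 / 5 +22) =843 / 35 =24.09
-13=-13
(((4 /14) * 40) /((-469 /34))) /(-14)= 1360 /22981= 0.06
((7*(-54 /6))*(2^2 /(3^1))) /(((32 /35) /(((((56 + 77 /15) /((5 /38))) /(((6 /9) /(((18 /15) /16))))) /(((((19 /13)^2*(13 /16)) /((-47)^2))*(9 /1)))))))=-1290340961 /1900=-679126.82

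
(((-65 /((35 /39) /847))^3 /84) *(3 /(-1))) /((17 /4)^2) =923506550515692 /2023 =456503485178.30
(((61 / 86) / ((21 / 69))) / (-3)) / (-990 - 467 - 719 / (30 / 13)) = 7015 / 15970157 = 0.00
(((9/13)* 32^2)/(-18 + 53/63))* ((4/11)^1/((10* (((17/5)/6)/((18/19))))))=-125411328/49930309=-2.51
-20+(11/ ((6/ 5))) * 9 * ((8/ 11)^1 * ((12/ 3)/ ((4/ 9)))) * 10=5380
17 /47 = 0.36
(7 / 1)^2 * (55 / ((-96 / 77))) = -207515 / 96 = -2161.61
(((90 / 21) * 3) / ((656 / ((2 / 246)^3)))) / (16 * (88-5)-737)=5 / 280564158168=0.00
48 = 48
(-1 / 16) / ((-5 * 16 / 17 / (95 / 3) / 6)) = 323 / 128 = 2.52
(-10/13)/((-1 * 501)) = 10/6513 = 0.00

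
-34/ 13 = -2.62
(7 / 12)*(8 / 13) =0.36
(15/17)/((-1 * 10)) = -3/34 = -0.09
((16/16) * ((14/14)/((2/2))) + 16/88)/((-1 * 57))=-13/627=-0.02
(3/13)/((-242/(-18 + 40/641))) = 17247/1008293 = 0.02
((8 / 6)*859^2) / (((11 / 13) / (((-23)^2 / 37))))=20297630548 / 1221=16623776.04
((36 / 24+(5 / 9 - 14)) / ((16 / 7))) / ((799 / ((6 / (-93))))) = 1505 / 3566736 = 0.00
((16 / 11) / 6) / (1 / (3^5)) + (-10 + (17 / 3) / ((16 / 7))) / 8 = 244861 / 4224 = 57.97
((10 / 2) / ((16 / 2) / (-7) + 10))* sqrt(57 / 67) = 35* sqrt(3819) / 4154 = 0.52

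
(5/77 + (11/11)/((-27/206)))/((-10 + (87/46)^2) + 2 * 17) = -33278332/121315887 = -0.27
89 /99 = 0.90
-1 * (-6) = 6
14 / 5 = 2.80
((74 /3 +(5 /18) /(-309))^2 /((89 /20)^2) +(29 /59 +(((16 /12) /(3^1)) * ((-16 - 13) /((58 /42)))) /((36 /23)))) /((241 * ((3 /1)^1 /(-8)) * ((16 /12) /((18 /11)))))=-365080890687008 /1064636180112681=-0.34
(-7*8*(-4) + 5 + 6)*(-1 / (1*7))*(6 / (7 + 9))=-705 / 56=-12.59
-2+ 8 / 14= -10 / 7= -1.43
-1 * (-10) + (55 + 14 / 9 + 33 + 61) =1445 / 9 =160.56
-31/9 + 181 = 1598/9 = 177.56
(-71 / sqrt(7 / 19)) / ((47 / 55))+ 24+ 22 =46 -3905 * sqrt(133) / 329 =-90.88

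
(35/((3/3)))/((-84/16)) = -20/3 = -6.67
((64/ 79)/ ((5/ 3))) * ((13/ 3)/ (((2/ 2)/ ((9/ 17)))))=7488/ 6715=1.12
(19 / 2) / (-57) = -1 / 6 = -0.17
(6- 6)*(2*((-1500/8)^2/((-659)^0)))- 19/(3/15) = -95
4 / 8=1 / 2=0.50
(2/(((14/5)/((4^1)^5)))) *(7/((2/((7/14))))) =1280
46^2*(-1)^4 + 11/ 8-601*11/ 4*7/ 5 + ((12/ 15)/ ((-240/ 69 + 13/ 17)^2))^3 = -280283005671511681940883/ 1426567426713180361000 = -196.47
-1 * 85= -85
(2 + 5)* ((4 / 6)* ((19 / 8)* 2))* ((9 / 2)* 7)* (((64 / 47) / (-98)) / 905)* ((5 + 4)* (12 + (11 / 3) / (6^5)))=-5318993 / 4593780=-1.16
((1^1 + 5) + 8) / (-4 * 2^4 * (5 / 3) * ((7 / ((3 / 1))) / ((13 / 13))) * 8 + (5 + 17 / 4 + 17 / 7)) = -3528 / 498817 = -0.01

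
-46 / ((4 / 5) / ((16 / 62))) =-460 / 31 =-14.84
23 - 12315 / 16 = -11947 / 16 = -746.69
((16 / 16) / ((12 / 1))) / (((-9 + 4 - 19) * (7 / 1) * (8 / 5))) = -5 / 16128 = -0.00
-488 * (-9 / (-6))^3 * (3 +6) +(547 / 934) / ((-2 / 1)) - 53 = -14876.29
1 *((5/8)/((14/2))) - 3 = -163/56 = -2.91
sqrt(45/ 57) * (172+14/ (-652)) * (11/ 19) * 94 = 28985605 * sqrt(285)/ 58843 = 8315.91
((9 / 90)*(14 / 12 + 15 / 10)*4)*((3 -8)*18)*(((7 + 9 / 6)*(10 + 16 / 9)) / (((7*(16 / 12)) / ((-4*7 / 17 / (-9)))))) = -1696 / 9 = -188.44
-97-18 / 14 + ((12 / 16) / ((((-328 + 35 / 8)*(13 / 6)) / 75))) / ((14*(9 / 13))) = -593794 / 6041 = -98.29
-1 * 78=-78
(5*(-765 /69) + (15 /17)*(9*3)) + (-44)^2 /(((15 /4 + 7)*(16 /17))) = 159.74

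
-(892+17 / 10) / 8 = -8937 / 80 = -111.71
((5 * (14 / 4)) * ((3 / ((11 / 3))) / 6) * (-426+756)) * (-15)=-23625 / 2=-11812.50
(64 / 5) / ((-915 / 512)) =-32768 / 4575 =-7.16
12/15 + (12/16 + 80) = 1631/20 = 81.55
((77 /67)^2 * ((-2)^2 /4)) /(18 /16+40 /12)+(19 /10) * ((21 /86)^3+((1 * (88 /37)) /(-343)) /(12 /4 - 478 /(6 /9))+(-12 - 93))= -2756956724125156824973 /13841807241466624560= -199.18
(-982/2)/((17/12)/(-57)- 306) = 335844/209321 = 1.60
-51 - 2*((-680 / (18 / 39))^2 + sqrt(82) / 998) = -39073259 / 9 - sqrt(82) / 499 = -4341473.24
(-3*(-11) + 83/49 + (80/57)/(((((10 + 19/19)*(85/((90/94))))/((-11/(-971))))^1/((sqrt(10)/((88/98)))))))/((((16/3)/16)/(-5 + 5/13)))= -306000/637 - 529200*sqrt(10)/2107927393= -480.38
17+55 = 72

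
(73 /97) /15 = 73 /1455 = 0.05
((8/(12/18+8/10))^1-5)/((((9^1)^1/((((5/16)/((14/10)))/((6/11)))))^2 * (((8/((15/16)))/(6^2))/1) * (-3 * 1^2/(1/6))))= -0.00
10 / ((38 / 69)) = 18.16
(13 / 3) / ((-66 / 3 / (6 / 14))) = -13 / 154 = -0.08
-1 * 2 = -2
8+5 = 13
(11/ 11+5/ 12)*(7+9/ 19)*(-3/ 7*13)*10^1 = -78455/ 133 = -589.89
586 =586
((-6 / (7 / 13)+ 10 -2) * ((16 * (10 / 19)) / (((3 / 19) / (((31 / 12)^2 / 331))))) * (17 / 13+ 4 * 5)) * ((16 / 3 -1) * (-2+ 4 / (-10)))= 46850672 / 62559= 748.90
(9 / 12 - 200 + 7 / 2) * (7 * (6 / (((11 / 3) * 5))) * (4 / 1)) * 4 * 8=-3157056 / 55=-57401.02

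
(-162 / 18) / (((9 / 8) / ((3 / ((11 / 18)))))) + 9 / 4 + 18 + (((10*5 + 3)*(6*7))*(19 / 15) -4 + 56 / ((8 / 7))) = 2845.58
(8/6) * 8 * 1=32/3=10.67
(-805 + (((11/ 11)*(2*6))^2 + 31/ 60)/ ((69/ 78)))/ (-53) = 19249/ 1590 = 12.11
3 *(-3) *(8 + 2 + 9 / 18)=-189 / 2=-94.50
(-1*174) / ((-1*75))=58 / 25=2.32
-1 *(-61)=61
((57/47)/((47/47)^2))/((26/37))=2109/1222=1.73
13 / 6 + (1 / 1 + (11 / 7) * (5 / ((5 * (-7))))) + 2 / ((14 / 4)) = 1033 / 294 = 3.51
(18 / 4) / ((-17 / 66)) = -297 / 17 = -17.47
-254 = -254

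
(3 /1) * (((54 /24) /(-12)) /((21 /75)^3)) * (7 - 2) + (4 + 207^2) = 234474139 /5488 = 42724.88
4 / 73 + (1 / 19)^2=1517 / 26353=0.06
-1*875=-875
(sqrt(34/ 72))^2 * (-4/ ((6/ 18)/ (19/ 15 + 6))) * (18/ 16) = -1853/ 40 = -46.32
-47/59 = -0.80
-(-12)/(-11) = -12/11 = -1.09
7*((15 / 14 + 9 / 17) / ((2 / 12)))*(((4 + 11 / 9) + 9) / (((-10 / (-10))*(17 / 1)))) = 16256 / 289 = 56.25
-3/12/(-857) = 1/3428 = 0.00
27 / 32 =0.84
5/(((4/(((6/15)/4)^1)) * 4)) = 1/32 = 0.03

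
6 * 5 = 30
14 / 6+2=13 / 3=4.33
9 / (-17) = -9 / 17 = -0.53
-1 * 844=-844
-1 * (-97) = 97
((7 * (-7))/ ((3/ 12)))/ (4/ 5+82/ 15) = -1470/ 47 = -31.28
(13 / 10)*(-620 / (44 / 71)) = -28613 / 22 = -1300.59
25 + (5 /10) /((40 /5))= 401 /16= 25.06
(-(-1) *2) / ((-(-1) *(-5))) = -2 / 5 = -0.40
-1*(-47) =47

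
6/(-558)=-1/93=-0.01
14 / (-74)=-7 / 37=-0.19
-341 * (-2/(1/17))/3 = 11594/3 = 3864.67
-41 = -41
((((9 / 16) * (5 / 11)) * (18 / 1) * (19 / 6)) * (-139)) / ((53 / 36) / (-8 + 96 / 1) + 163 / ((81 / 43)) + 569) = -57758670 / 18690973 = -3.09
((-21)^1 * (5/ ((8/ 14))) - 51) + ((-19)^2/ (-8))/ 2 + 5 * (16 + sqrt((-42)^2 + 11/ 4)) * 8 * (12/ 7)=94061/ 112 + 240 * sqrt(7067)/ 7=3722.07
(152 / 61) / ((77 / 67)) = 2.17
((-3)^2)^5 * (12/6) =118098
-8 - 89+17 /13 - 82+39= -1803 /13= -138.69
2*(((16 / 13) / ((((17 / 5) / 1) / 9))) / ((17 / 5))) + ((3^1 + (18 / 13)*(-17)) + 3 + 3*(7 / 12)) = -208469 / 15028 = -13.87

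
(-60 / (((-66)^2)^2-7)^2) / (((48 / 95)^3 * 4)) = -4286875 / 13272527116742529024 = -0.00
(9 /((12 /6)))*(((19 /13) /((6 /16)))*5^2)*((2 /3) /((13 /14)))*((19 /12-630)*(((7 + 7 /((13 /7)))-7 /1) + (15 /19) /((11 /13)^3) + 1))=-10538043007100 /8772621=-1201242.25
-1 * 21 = -21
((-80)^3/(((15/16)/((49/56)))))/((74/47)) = -33689600/111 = -303509.91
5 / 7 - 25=-170 / 7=-24.29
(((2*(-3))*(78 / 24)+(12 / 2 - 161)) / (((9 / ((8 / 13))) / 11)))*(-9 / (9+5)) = 7678 / 91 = 84.37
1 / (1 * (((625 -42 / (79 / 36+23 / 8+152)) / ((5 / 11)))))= 56545 / 77716111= 0.00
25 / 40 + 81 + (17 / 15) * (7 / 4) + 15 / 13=132229 / 1560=84.76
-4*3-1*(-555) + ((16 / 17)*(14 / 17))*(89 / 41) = 6453943 / 11849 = 544.68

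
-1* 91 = -91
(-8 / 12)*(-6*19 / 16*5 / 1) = 95 / 4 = 23.75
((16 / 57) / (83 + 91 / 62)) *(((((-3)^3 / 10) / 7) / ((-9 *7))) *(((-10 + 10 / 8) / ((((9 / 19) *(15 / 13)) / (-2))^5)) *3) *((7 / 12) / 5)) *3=48000176852576 / 391381385203125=0.12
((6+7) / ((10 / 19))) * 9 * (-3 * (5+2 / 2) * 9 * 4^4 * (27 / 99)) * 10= -276576768 / 11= -25143342.55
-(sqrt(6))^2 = -6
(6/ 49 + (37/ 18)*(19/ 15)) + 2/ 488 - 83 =-129560191/ 1614060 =-80.27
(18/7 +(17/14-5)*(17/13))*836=-180994/91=-1988.95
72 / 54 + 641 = 1927 / 3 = 642.33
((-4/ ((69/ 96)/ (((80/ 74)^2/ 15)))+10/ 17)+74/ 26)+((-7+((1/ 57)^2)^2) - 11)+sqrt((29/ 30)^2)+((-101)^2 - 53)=7443933504990376561/ 734552735706270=10133.97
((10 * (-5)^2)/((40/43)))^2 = 72226.56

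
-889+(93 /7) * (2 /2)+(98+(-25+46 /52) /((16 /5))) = -785.25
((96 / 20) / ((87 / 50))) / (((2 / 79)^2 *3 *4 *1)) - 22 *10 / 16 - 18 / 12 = 119513 / 348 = 343.43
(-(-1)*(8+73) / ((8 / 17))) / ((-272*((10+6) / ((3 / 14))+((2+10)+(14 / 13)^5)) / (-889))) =80209312911 / 12563155456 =6.38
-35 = -35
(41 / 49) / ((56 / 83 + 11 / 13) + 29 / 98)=0.46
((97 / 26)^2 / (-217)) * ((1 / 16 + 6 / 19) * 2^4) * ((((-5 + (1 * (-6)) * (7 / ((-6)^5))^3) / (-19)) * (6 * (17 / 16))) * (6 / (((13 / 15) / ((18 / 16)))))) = -36036926494939797575 / 7104249315326951424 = -5.07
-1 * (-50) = 50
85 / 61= 1.39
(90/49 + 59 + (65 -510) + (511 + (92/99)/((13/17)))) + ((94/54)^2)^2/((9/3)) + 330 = 5151283373024/11171421261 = 461.11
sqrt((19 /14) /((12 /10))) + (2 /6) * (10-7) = 1 + sqrt(1995) /42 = 2.06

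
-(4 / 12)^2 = -1 / 9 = -0.11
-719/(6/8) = -2876/3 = -958.67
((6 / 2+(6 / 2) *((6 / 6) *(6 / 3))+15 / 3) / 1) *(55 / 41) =18.78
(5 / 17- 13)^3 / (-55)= 10077696 / 270215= 37.30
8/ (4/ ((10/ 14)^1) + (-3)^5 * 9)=-40/ 10907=-0.00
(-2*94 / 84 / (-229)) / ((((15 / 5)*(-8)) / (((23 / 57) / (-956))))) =1081 / 6289248672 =0.00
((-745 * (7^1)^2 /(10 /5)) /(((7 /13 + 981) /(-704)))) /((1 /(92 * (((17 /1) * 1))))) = 593775728 /29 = 20475025.10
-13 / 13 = -1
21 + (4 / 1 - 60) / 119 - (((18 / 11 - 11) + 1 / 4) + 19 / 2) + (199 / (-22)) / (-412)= 3107185 / 154088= 20.17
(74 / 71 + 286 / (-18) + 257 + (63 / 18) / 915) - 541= -116485939 / 389790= -298.84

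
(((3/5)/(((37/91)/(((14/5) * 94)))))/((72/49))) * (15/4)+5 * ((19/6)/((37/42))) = 1493611/1480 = 1009.20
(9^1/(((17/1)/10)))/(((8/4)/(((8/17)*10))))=3600/289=12.46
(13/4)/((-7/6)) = -2.79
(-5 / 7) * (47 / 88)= -235 / 616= -0.38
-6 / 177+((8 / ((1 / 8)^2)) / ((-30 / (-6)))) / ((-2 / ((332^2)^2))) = -622045705011.23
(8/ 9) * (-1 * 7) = -56/ 9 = -6.22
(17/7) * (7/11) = 17/11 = 1.55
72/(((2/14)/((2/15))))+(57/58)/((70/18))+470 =1091029/2030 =537.45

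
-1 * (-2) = 2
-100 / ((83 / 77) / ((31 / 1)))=-238700 / 83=-2875.90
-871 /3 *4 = -3484 /3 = -1161.33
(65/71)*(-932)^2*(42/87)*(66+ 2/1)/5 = 10750090624/2059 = 5221025.07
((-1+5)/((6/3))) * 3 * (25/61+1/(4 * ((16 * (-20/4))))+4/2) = 140937/9760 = 14.44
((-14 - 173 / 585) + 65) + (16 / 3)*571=1811182 / 585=3096.04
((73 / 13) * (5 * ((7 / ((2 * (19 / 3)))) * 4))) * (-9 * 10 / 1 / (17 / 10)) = -13797000 / 4199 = -3285.78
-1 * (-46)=46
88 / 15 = 5.87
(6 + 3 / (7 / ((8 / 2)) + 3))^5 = 31757969376 / 2476099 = 12825.81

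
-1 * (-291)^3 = 24642171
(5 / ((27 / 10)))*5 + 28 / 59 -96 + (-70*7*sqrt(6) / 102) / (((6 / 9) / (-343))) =-137422 / 1593 + 84035*sqrt(6) / 34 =5967.94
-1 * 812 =-812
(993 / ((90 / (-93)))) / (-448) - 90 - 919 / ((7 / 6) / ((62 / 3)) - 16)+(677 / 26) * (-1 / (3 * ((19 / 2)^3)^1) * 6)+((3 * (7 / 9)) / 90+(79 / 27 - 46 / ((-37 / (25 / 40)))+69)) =11203060038270823 / 262986267922560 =42.60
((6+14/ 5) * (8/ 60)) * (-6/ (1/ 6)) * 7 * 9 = -66528/ 25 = -2661.12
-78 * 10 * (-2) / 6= 260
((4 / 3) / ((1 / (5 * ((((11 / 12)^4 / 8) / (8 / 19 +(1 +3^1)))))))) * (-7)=-1390895 / 1492992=-0.93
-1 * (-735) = 735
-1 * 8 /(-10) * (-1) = -4 /5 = -0.80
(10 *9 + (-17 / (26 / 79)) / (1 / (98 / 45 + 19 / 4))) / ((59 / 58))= -36352109 / 138060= -263.31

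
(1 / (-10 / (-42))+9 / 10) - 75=-699 / 10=-69.90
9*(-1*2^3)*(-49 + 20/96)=3513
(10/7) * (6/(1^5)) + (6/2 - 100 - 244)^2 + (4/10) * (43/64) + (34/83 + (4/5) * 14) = 2162276555/18592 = 116301.45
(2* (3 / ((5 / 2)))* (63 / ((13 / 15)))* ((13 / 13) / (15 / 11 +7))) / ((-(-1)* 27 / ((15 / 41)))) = 3465 / 12259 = 0.28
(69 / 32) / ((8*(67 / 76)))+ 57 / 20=67659 / 21440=3.16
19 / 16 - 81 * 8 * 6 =-62189 / 16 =-3886.81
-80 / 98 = -40 / 49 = -0.82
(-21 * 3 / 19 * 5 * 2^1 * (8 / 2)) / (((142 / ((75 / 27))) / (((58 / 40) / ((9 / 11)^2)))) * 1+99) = -1.08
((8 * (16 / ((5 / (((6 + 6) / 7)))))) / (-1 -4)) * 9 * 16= -221184 / 175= -1263.91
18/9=2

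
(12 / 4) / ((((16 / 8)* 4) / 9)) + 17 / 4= 61 / 8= 7.62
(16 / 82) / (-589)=-8 / 24149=-0.00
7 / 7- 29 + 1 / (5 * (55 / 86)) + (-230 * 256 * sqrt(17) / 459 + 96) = 18786 / 275- 58880 * sqrt(17) / 459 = -460.59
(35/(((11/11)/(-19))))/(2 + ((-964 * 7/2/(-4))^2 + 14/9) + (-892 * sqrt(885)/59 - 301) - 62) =-0.00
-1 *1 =-1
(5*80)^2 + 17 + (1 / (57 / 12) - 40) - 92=3037819 / 19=159885.21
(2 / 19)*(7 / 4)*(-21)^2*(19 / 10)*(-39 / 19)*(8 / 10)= -120393 / 475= -253.46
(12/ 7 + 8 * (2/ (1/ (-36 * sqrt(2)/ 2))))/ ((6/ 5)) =10/ 7 - 240 * sqrt(2) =-337.98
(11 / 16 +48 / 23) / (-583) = -1021 / 214544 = -0.00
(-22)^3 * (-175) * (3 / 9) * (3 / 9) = 1863400 / 9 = 207044.44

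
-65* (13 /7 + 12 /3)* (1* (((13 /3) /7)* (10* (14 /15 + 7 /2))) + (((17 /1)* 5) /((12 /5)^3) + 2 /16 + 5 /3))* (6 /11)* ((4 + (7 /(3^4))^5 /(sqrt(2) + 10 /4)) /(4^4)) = -2759716320741075475 /24036385369632768 + 391246371425* sqrt(2) /12018192684816384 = -114.81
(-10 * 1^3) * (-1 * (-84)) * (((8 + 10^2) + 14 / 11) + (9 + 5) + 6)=-1194480 / 11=-108589.09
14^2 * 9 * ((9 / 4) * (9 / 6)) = 11907 / 2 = 5953.50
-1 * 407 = -407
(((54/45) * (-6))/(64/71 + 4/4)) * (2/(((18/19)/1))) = -5396/675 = -7.99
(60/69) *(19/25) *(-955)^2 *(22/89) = 148989.33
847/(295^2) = 847/87025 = 0.01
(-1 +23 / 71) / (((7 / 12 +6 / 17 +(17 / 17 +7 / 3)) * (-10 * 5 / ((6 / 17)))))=0.00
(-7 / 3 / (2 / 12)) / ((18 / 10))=-7.78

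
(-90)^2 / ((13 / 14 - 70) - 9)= -113400 / 1093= -103.75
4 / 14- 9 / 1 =-61 / 7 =-8.71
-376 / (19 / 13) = -4888 / 19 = -257.26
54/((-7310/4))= -108/3655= -0.03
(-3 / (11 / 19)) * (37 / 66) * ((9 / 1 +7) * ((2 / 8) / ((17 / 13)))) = -18278 / 2057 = -8.89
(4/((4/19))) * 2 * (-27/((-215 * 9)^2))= -38/138675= -0.00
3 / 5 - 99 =-492 / 5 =-98.40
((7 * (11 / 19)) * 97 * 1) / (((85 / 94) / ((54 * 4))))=151650576 / 1615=93901.29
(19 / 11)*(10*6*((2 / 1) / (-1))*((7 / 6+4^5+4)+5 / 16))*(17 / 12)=-79805225 / 264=-302292.52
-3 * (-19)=57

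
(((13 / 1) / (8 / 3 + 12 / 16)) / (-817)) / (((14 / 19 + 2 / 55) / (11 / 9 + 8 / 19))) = -200915 / 20299182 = -0.01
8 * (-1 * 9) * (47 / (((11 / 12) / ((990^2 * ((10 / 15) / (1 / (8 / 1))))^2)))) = -100868868587520000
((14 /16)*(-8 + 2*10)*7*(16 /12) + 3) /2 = 101 /2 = 50.50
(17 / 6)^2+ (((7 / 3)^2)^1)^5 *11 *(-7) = -87000480563 / 236196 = -368340.19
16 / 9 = 1.78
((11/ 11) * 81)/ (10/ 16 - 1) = -216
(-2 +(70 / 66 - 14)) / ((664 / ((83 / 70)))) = -493 / 18480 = -0.03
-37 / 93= -0.40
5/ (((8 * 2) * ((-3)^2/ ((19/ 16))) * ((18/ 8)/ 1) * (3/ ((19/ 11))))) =1805/ 171072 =0.01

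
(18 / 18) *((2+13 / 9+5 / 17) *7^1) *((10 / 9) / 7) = 4.15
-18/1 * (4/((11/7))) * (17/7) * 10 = -12240/11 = -1112.73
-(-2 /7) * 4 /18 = 4 /63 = 0.06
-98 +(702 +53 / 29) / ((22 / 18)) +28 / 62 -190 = 2851103 / 9889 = 288.31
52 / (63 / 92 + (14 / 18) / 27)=1162512 / 15953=72.87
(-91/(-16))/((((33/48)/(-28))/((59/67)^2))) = -8869588/49379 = -179.62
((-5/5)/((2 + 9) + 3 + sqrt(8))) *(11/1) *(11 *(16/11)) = -616/47 + 88 *sqrt(2)/47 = -10.46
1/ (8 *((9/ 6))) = 1/ 12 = 0.08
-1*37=-37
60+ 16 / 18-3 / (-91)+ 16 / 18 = 50623 / 819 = 61.81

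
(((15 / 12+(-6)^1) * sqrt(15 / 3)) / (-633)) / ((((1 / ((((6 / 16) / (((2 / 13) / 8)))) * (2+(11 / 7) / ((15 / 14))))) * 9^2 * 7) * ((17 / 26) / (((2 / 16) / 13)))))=3211 * sqrt(5) / 244059480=0.00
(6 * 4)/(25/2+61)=0.33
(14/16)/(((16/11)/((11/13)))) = 847/1664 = 0.51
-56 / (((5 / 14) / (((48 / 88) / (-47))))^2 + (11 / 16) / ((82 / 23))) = -32401152 / 548054023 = -0.06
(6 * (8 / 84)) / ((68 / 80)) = 80 / 119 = 0.67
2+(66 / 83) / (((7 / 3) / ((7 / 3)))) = 232 / 83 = 2.80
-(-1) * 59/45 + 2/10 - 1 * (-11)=563/45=12.51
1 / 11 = 0.09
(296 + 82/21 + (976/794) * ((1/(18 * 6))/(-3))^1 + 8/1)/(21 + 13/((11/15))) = 381195100/47946087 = 7.95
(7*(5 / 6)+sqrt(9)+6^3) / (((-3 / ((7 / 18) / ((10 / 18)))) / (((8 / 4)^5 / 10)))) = -37772 / 225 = -167.88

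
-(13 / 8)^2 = -169 / 64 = -2.64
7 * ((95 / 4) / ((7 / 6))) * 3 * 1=855 / 2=427.50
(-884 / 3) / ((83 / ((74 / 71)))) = -65416 / 17679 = -3.70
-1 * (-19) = 19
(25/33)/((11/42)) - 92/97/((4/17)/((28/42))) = 7228/35211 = 0.21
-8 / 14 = -4 / 7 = -0.57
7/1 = 7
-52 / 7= -7.43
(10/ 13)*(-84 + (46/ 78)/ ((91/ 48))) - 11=-1159209/ 15379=-75.38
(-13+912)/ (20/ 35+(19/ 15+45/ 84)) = 377580/ 997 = 378.72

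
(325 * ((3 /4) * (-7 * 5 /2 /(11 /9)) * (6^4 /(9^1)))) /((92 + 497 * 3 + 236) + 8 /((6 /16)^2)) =-49754250 /185713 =-267.91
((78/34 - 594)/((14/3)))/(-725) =4311/24650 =0.17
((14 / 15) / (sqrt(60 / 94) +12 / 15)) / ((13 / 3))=1316 / 13 -35 * sqrt(1410) / 13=0.13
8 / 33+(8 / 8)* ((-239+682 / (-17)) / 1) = -156449 / 561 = -278.88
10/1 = 10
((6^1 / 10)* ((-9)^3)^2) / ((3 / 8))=4251528 / 5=850305.60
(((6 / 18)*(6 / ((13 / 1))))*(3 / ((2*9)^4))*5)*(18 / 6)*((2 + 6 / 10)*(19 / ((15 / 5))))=19 / 17496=0.00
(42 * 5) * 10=2100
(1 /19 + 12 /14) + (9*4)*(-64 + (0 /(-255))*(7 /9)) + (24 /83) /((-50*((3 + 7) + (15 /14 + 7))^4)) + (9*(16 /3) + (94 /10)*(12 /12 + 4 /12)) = -2242.56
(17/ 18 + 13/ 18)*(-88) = -146.67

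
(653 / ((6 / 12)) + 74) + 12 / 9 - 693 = 2065 / 3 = 688.33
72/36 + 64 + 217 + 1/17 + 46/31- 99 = 185.54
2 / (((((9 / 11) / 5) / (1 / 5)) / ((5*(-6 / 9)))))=-220 / 27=-8.15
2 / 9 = 0.22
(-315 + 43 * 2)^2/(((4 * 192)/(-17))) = -891497/768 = -1160.80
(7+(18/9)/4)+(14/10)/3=239/30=7.97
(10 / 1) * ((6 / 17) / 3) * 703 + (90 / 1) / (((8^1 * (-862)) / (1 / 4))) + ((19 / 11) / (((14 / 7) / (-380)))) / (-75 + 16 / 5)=770001442695 / 925898336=831.63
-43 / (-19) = 43 / 19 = 2.26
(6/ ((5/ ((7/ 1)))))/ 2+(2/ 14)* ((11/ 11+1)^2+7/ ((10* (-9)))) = 2999/ 630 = 4.76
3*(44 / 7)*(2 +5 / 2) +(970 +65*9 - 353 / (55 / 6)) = 616519 / 385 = 1601.35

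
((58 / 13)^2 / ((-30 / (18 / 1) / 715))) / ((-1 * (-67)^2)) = 111012 / 58357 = 1.90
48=48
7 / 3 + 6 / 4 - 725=-721.17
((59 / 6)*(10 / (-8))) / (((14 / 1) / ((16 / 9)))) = -295 / 189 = -1.56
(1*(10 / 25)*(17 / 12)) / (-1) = -17 / 30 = -0.57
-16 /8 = -2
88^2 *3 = 23232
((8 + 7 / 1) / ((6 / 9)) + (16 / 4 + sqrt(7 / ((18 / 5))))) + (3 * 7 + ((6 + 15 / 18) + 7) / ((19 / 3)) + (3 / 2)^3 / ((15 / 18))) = sqrt(70) / 6 + 20419 / 380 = 55.13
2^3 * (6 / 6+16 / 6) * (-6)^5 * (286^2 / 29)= -18657340416 / 29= -643356566.07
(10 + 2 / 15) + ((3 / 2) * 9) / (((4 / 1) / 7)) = 4051 / 120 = 33.76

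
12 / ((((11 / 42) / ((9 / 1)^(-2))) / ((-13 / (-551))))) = 728 / 54549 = 0.01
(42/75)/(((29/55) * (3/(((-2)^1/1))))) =-308/435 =-0.71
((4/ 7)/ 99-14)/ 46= -4849/ 15939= -0.30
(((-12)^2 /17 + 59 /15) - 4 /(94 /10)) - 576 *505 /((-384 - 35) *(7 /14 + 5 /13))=92024614157 /115499445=796.75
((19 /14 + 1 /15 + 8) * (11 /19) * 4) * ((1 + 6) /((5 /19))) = 43538 /75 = 580.51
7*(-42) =-294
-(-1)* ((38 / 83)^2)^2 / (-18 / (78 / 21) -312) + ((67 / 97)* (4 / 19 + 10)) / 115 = 0.06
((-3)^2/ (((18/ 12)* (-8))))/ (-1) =3/ 4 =0.75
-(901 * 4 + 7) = -3611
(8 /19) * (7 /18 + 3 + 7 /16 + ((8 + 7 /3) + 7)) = 3047 /342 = 8.91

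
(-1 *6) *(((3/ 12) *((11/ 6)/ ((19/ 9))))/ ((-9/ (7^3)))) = 3773/ 76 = 49.64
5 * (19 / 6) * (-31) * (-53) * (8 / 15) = 124868 / 9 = 13874.22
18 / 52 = 9 / 26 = 0.35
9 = 9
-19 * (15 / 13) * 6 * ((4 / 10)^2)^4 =-87552 / 1015625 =-0.09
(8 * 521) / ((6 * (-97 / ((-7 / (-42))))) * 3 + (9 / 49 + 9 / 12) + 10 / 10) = -816928 / 2052917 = -0.40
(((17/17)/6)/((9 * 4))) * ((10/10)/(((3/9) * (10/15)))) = 1/48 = 0.02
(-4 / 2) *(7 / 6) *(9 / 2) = -21 / 2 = -10.50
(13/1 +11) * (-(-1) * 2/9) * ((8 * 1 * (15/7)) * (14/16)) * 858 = 68640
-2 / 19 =-0.11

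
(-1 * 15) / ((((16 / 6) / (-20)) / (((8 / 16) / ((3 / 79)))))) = 5925 / 4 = 1481.25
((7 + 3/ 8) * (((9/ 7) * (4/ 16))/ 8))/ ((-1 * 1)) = -531/ 1792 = -0.30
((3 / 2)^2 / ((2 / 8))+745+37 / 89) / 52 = 67143 / 4628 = 14.51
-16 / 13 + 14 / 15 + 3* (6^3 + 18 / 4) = 257869 / 390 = 661.20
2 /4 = 1 /2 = 0.50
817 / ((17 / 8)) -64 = 5448 / 17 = 320.47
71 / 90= 0.79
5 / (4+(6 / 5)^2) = 125 / 136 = 0.92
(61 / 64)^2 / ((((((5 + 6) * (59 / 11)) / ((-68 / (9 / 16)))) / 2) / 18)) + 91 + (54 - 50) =26423 / 944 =27.99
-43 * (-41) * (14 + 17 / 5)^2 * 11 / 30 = 48928539 / 250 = 195714.16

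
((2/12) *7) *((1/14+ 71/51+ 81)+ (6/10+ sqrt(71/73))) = 7 *sqrt(5183)/438+ 296537/3060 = 98.06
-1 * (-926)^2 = -857476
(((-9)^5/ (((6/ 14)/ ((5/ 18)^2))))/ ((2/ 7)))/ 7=-42525/ 8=-5315.62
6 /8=3 /4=0.75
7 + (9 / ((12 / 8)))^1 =13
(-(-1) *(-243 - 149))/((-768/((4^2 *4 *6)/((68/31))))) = 1519/17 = 89.35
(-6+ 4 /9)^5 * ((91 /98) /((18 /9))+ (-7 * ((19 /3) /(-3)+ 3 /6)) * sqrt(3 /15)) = -6343750000 * sqrt(5) /531441-1015625000 /413343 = -29148.79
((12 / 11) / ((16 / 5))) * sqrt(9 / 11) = 45 * sqrt(11) / 484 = 0.31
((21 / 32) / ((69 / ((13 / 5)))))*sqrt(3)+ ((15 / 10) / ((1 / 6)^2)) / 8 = 91*sqrt(3) / 3680+ 27 / 4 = 6.79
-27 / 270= -1 / 10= -0.10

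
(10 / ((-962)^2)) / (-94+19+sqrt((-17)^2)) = -5 / 26837876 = -0.00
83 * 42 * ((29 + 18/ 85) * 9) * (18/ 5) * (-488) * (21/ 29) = -14370048489888/ 12325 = -1165926855.16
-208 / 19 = -10.95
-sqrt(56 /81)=-2*sqrt(14) /9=-0.83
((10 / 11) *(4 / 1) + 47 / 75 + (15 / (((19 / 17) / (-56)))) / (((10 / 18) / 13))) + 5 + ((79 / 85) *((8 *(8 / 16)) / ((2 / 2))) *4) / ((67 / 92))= -313464337198 / 17853825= -17557.27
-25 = -25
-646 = -646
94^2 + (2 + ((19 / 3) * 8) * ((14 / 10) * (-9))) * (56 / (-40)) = 243174 / 25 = 9726.96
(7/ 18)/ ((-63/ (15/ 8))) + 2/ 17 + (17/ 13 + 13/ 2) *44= 32808431/ 95472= 343.64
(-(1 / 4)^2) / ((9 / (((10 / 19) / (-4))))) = 5 / 5472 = 0.00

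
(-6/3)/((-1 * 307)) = 2/307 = 0.01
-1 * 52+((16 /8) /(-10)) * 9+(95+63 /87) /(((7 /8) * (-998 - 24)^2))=-14259006687 /265037815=-53.80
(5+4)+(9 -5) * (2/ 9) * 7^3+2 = 2843/ 9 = 315.89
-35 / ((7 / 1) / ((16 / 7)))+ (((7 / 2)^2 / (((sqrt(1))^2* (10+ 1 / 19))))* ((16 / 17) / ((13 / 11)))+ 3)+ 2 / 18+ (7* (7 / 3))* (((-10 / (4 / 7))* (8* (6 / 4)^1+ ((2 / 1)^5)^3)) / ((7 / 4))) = -14238051546032 / 2659293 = -5354074.01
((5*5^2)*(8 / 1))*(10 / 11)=10000 / 11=909.09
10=10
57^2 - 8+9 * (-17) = 3088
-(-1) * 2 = 2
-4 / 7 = -0.57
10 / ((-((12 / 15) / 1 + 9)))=-50 / 49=-1.02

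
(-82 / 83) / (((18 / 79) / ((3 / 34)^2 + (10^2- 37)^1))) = -26213227 / 95948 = -273.20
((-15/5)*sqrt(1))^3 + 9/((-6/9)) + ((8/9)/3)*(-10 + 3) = -42.57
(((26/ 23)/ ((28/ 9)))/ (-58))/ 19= -0.00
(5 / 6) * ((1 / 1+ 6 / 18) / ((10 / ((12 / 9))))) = 4 / 27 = 0.15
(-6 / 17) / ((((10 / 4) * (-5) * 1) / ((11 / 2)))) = 66 / 425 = 0.16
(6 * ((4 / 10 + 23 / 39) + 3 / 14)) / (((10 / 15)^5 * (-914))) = -798741 / 13307840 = -0.06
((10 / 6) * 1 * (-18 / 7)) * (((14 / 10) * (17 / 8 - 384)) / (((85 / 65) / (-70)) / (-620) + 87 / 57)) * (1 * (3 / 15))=1637449450 / 5454041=300.23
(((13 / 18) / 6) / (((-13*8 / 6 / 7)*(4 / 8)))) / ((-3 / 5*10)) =7 / 432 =0.02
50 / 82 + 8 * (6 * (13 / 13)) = 1993 / 41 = 48.61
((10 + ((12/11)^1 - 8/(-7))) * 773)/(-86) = -364083/3311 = -109.96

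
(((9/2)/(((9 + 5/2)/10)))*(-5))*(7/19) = -3150/437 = -7.21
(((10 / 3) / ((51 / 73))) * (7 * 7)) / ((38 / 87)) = 518665 / 969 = 535.26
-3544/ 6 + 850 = 259.33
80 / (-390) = -8 / 39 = -0.21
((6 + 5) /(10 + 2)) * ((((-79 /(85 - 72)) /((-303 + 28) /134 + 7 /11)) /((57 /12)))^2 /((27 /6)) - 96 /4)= -156649720977266 /7174680546267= -21.83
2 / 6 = 1 / 3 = 0.33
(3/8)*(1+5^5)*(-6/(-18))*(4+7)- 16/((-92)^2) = 9095093/2116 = 4298.25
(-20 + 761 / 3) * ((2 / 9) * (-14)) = -19628 / 27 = -726.96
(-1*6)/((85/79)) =-5.58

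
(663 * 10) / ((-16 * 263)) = -3315 / 2104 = -1.58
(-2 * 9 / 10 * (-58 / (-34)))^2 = 68121 / 7225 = 9.43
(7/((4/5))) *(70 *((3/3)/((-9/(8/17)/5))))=-160.13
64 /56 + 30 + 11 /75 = 16427 /525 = 31.29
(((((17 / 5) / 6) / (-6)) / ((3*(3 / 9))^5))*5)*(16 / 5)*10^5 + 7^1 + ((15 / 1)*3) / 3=-1359802 / 9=-151089.11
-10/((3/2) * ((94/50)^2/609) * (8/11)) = -6978125/4418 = -1579.48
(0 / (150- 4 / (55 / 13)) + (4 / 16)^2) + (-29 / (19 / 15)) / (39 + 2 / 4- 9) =-12761 / 18544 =-0.69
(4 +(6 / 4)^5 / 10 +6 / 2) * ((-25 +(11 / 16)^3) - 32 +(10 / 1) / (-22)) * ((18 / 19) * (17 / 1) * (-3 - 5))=977871802869 / 17121280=57114.41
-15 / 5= -3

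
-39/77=-0.51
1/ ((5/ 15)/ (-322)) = -966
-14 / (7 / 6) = -12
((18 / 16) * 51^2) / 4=23409 / 32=731.53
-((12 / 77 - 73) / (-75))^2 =-31460881 / 33350625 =-0.94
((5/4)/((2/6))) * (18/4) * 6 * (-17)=-6885/4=-1721.25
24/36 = 2/3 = 0.67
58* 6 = 348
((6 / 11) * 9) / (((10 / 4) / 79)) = 8532 / 55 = 155.13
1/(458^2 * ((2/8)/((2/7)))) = 2/367087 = 0.00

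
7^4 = 2401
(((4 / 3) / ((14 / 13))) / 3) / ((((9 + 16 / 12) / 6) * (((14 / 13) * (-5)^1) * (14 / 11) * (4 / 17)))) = -31603 / 212660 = -0.15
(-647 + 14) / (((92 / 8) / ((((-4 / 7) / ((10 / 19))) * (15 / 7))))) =144324 / 1127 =128.06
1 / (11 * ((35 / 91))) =0.24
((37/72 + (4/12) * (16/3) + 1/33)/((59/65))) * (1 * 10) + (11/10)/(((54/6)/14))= 3188267/116820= 27.29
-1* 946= -946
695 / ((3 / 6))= 1390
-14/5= -2.80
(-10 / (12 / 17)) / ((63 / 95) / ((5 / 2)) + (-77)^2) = -40375 / 16898406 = -0.00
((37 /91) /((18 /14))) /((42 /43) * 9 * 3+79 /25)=39775 /3714399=0.01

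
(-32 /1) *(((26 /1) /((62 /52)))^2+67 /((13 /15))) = -221007776 /12493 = -17690.53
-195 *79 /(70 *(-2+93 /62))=3081 /7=440.14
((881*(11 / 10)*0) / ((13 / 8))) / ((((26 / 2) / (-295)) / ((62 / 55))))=0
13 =13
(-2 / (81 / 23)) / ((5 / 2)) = -92 / 405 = -0.23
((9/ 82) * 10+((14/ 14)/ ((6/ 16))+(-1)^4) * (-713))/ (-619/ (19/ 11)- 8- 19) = 6.78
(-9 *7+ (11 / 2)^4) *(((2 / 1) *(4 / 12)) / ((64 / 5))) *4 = 68165 / 384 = 177.51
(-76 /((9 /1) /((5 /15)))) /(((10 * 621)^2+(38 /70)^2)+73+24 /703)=-32724650 /448341776547183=-0.00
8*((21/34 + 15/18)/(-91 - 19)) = -296/2805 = -0.11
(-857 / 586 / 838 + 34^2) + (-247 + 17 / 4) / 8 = 4422183251 / 3928544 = 1125.65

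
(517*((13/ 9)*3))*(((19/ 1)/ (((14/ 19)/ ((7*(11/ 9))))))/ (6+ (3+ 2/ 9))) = 26689091/ 498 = 53592.55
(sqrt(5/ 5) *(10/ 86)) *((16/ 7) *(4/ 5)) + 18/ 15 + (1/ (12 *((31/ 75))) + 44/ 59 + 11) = 147101351/ 11010580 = 13.36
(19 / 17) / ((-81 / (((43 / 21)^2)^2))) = -64957219 / 267800337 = -0.24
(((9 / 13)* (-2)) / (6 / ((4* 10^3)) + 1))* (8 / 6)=-48000 / 26039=-1.84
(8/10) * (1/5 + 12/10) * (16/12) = 112/75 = 1.49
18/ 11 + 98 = 1096/ 11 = 99.64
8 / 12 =2 / 3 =0.67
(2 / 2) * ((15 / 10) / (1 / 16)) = 24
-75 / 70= -15 / 14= -1.07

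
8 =8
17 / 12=1.42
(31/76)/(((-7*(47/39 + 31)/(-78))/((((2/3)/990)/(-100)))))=-5239/5512584000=-0.00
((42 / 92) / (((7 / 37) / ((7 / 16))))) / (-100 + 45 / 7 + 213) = 5439 / 615296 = 0.01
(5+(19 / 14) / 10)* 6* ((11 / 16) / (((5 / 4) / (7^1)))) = 23727 / 200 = 118.64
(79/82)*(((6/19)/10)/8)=237/62320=0.00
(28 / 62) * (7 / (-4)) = -49 / 62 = -0.79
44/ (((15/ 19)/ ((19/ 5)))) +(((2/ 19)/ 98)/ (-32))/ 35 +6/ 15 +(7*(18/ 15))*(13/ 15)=137305369/ 625632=219.47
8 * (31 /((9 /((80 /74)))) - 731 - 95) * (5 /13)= -10952720 /4329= -2530.08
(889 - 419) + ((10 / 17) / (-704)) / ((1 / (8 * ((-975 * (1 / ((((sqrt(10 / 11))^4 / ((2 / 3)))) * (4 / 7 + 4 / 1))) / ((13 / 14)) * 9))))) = 1046975 / 2176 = 481.15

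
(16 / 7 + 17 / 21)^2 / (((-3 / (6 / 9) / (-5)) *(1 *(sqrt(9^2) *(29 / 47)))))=1985750 / 1035909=1.92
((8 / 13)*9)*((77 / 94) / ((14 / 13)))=198 / 47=4.21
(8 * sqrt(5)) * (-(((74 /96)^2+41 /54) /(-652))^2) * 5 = -437580125 * sqrt(5) /2538707484672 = -0.00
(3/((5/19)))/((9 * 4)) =19/60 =0.32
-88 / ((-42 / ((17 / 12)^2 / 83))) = 3179 / 62748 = 0.05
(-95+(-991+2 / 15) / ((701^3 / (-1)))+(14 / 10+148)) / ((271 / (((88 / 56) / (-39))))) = -3091981742069 / 382276191724245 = -0.01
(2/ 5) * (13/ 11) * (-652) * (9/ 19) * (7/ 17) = -1067976/ 17765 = -60.12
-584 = -584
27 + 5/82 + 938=79135/82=965.06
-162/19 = -8.53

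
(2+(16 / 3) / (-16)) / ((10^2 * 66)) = 1 / 3960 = 0.00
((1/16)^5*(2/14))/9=1/66060288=0.00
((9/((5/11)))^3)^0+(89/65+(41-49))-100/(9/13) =-87794/585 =-150.08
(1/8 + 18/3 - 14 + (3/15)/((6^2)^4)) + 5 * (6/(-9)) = -94128479/8398080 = -11.21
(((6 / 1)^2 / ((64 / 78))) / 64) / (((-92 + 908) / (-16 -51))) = -7839 / 139264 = -0.06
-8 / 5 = -1.60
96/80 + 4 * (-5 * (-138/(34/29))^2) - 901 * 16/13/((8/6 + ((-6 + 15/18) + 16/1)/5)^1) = -36477913546/131495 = -277409.13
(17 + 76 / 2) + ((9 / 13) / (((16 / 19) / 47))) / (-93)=351961 / 6448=54.58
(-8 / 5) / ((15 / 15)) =-8 / 5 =-1.60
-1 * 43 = -43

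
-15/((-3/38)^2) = -7220/3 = -2406.67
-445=-445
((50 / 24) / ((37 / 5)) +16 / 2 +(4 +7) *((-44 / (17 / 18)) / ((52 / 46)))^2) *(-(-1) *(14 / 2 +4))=4458685564663 / 21685404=205607.68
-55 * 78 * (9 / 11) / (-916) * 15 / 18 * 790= 1155375 / 458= 2522.65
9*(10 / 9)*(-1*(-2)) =20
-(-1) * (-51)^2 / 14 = 2601 / 14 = 185.79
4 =4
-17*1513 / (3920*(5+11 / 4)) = -25721 / 30380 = -0.85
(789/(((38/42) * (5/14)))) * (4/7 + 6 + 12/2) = 2916144/95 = 30696.25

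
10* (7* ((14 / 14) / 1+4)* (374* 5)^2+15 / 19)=23254385150 / 19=1223915007.89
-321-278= -599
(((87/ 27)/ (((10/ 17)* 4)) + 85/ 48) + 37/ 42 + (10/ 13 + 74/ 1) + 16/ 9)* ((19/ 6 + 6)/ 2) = 58067141/ 157248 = 369.27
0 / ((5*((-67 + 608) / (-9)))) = 0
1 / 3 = 0.33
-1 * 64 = -64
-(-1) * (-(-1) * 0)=0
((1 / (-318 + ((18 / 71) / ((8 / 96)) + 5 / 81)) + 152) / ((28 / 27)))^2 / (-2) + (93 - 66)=-55096570912214562777 / 5142415112939552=-10714.14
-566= -566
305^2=93025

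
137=137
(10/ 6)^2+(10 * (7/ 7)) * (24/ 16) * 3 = 430/ 9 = 47.78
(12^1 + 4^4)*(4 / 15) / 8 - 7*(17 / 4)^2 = -28201 / 240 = -117.50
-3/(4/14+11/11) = -7/3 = -2.33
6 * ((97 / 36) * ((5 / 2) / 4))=485 / 48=10.10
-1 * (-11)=11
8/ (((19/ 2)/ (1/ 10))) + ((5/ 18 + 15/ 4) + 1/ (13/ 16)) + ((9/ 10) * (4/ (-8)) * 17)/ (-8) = 2240431/ 355680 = 6.30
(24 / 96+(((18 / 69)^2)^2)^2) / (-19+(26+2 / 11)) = 861494741195 / 24746271348796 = 0.03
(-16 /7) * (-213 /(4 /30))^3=65229279750 /7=9318468535.71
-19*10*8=-1520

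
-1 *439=-439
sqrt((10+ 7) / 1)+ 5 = sqrt(17)+ 5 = 9.12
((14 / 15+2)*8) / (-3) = -352 / 45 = -7.82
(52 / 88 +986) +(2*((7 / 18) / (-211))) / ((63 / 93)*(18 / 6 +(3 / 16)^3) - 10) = 41677186879579 / 42243615810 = 986.59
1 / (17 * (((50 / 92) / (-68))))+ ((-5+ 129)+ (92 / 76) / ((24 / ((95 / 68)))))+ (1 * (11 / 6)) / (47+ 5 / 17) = 957437087 / 8200800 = 116.75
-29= -29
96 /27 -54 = -50.44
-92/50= -46/25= -1.84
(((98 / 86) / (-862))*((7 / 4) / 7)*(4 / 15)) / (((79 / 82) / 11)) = -22099 / 21961605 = -0.00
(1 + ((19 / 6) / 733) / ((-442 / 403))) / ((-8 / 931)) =-138665933 / 1196256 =-115.92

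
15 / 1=15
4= 4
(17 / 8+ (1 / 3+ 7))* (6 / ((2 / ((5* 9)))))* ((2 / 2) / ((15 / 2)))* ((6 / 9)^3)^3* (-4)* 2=-232448 / 6561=-35.43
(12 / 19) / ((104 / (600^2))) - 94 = 516782 / 247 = 2092.23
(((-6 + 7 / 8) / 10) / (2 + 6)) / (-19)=41 / 12160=0.00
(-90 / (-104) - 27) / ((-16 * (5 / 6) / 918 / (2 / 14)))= 1871343 / 7280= 257.05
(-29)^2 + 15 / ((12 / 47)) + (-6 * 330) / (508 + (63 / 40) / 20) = 1456524337 / 1625852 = 895.85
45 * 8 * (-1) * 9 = -3240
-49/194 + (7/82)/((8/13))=-7245/63632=-0.11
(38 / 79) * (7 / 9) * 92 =24472 / 711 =34.42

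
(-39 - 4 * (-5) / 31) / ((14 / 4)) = -2378 / 217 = -10.96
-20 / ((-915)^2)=-4 / 167445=-0.00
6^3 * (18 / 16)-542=-299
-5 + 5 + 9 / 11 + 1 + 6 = 86 / 11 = 7.82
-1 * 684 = -684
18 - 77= -59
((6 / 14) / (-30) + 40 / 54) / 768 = 1373 / 1451520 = 0.00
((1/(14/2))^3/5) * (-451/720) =-451/1234800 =-0.00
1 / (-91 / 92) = -92 / 91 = -1.01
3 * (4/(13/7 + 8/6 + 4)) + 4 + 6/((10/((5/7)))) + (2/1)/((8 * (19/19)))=26837/4228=6.35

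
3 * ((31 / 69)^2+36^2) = 6171217 / 1587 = 3888.61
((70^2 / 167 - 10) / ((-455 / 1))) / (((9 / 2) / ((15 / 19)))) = -340 / 45591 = -0.01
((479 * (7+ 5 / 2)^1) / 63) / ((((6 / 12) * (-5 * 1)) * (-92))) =9101 / 28980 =0.31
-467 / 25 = -18.68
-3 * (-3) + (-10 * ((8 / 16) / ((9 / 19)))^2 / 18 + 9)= 50683 / 2916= 17.38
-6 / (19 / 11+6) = -66 / 85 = -0.78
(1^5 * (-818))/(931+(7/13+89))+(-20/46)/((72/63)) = -1442673/1220564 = -1.18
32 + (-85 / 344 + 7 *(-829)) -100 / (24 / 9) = -1998209 / 344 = -5808.75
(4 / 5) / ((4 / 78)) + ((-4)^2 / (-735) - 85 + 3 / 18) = -6787 / 98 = -69.26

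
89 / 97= 0.92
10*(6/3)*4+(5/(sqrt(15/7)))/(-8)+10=90 - sqrt(105)/24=89.57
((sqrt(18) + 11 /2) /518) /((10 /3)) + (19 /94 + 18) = 9 * sqrt(2) /5180 + 8864531 /486920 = 18.21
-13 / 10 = -1.30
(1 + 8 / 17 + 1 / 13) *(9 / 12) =513 / 442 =1.16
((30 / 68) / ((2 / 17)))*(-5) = -75 / 4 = -18.75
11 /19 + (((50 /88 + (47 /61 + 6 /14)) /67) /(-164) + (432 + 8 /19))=89389588349 /206442544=433.00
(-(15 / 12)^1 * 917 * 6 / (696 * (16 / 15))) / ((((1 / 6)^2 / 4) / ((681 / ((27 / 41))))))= -640088925 / 464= -1379501.99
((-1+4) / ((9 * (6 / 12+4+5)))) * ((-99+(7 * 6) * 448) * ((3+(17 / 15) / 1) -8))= -723724 / 285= -2539.38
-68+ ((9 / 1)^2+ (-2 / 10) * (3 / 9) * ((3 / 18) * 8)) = 581 / 45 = 12.91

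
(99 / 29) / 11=9 / 29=0.31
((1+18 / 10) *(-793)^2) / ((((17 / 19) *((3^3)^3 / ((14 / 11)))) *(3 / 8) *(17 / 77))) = 131142685856 / 85325805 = 1536.96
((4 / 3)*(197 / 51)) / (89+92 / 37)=29156 / 517905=0.06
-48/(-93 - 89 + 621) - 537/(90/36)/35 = -479886/76825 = -6.25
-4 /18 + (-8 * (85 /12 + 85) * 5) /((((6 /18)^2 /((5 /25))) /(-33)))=1969108 /9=218789.78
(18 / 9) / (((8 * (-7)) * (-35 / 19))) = 19 / 980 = 0.02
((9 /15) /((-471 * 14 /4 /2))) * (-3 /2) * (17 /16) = 51 /43960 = 0.00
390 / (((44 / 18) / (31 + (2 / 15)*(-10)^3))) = -16326.82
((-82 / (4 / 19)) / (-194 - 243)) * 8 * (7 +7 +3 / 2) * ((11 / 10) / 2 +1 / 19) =291059 / 4370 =66.60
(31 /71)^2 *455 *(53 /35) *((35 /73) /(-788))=-23174515 /289978484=-0.08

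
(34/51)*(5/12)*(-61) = -305/18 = -16.94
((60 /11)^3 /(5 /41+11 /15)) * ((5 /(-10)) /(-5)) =6642000 /350053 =18.97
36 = 36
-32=-32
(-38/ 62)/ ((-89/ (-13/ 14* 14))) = -0.09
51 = 51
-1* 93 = -93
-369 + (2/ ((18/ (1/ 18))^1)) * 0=-369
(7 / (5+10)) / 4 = 7 / 60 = 0.12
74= 74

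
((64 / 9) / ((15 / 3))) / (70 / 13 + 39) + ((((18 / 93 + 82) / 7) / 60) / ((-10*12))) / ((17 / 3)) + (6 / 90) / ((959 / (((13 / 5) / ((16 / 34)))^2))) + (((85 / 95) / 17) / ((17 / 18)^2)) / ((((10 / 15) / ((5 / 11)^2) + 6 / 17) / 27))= 31143008204936629 / 65024756914824000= 0.48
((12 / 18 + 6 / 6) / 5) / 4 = 1 / 12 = 0.08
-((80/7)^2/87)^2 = -2.25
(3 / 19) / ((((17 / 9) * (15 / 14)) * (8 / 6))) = 189 / 3230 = 0.06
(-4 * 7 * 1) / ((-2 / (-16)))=-224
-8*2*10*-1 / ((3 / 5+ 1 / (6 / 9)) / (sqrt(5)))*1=1600*sqrt(5) / 21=170.37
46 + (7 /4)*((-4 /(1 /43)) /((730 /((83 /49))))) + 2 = 241711 /5110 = 47.30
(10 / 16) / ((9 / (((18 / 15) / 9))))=1 / 108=0.01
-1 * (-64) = 64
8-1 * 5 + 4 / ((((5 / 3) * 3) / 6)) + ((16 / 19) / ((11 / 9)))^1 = 8871 / 1045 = 8.49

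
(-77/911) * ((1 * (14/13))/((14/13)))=-77/911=-0.08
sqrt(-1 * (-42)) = sqrt(42) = 6.48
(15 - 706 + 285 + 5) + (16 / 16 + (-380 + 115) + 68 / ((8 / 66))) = -104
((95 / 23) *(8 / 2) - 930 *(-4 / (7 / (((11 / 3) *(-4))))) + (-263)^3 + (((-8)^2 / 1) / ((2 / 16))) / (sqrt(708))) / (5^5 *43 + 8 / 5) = -4883458645 / 36057721 + 1280 *sqrt(177) / 118923291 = -135.43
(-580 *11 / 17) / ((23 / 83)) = -529540 / 391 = -1354.32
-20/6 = -10/3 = -3.33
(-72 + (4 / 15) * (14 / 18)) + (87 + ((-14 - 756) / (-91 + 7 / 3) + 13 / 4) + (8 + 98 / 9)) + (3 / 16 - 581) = -21947453 / 41040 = -534.78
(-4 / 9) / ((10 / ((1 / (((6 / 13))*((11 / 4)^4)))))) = -3328 / 1976535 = -0.00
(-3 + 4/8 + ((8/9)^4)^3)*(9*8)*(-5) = 25494174578660/31381059609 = 812.41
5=5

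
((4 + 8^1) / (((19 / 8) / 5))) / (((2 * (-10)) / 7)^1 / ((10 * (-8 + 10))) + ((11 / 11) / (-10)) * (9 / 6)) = -67200 / 779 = -86.26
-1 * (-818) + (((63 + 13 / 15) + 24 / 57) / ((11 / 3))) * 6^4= 24600122 / 1045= 23540.79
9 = 9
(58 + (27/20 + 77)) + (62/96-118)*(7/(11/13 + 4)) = -71629/2160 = -33.16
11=11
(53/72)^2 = 2809/5184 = 0.54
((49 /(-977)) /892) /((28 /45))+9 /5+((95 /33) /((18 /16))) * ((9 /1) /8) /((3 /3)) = 2691090617 /575179440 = 4.68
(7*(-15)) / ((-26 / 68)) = 3570 / 13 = 274.62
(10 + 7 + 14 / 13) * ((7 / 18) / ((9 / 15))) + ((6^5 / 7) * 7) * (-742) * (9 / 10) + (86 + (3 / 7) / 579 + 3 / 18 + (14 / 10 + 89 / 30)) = -5192710.55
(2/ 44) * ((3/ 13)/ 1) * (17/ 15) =17/ 1430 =0.01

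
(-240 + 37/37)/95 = -239/95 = -2.52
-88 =-88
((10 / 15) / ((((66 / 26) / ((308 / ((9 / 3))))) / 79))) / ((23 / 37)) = 2127944 / 621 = 3426.64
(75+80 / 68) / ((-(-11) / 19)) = 24605 / 187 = 131.58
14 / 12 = 7 / 6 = 1.17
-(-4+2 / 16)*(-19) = -589 / 8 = -73.62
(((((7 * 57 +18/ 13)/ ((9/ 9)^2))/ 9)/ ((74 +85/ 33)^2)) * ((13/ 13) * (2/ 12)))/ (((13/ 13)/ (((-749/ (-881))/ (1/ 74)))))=831132665/ 10447964891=0.08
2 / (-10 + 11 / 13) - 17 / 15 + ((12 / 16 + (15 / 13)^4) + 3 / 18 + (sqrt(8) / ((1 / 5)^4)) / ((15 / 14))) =272723473 / 203925540 + 3500* sqrt(2) / 3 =1651.25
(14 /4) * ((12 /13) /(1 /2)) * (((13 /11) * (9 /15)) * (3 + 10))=3276 /55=59.56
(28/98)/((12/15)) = 5/14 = 0.36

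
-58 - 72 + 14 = -116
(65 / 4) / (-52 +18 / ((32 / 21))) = -260 / 643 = -0.40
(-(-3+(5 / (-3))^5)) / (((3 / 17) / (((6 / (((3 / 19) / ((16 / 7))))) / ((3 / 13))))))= 517854272 / 15309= 33826.79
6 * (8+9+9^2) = 588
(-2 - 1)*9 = -27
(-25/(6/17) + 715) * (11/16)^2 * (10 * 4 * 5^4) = 1461453125/192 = 7611735.03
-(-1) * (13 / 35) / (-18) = -13 / 630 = -0.02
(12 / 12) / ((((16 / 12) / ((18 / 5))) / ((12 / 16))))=2.02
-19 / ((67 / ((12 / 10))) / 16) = -5.44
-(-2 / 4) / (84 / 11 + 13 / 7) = 77 / 1462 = 0.05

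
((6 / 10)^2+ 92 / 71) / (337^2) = 2939 / 201584975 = 0.00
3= 3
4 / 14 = 2 / 7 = 0.29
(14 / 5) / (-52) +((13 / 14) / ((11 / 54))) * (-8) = -365579 / 10010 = -36.52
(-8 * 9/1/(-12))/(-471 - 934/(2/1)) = -3/469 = -0.01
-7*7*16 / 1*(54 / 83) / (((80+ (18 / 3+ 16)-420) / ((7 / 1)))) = 49392 / 4399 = 11.23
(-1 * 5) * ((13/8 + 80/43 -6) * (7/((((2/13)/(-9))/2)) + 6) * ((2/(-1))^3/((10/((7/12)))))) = 1640905/344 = 4770.07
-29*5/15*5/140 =-0.35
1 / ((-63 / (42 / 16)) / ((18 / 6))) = -1 / 8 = -0.12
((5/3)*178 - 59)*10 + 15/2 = 14305/6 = 2384.17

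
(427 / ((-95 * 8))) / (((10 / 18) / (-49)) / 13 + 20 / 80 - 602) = 2447991 / 2621876690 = 0.00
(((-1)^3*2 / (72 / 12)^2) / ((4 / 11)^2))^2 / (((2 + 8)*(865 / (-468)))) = -190333 / 19929600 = -0.01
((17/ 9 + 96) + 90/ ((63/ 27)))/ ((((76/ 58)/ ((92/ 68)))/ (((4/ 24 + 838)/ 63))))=28837286771/ 15383844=1874.52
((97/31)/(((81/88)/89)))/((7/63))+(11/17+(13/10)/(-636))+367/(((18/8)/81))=160234991807/10055160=15935.60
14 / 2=7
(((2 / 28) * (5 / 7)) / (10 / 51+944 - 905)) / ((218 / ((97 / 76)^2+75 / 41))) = 0.00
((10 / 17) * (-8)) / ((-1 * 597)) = 80 / 10149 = 0.01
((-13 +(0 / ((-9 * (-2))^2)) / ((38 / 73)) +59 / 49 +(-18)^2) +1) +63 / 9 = 320.20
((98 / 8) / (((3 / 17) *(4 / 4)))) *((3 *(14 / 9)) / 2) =5831 / 36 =161.97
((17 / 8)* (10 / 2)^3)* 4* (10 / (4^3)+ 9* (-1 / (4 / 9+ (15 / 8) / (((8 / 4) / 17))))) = -63063625 / 150976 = -417.71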